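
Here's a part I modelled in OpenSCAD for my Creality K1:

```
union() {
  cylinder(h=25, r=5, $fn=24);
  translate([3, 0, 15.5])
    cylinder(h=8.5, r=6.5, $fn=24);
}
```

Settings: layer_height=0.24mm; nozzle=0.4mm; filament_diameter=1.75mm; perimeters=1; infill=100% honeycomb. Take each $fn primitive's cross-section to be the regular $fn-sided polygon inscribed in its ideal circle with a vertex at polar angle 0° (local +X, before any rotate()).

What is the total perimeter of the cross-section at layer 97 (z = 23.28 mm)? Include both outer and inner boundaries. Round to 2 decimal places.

42.83 mm

At z = 23.28 mm: the r=5 cylinder gives a regular 24-gon of circumradius 5 (constant along its height) (perimeter = 2·24·5.000·sin(180°/24) = 31.33 mm); the r=6.5 cylinder at (3, 0) contributes a regular 24-gon of circumradius 6.5 (perimeter = 2·24·6.500·sin(180°/24) = 40.72 mm); Taking the union: the regions partially overlap (shared area 66.07 mm²), so the edge portions inside another operand are dropped and the merged outline is re-measured after clipping — boundary = 42.83 mm. Overall, the cross-section is a single solid region. Total boundary length (outer) = 42.83 mm.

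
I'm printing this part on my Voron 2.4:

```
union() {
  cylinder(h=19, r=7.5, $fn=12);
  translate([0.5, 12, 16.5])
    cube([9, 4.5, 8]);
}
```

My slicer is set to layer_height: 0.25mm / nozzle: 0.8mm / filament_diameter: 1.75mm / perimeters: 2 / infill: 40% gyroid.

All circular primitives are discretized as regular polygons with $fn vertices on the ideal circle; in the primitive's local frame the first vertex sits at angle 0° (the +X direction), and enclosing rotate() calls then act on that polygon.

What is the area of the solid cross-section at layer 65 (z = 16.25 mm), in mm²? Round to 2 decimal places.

At z = 16.25 mm: the r=7.5 cylinder contributes a regular 12-gon of circumradius 7.5 (area = (12/2)·7.500²·sin(360°/12) = 168.75 mm²); the cube at (0.5, 12) does not reach this height (z outside [16.5, 24.5]); Merging all regions: only the r=7.5 cylinder is present, so the union is just that shape — area = 168.75 mm². Overall, the cross-section is a single solid region. Net area = 168.75 mm².

168.75 mm²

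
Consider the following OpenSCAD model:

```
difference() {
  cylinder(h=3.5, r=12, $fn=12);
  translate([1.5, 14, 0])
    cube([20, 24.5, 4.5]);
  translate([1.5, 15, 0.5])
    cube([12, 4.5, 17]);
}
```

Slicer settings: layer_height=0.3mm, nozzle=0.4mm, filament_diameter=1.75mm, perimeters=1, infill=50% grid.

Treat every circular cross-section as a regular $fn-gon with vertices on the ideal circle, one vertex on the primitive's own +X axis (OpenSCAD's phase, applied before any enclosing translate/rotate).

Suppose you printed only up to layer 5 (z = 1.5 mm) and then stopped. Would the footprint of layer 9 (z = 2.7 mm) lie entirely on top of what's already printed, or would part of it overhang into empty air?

Compare the two slices. At z = 1.5: the r=12 cylinder gives a regular 12-gon of circumradius 12 (constant along its height) (area = (12/2)·12.000²·sin(360°/12) = 432.00 mm²); the cube at (1.5, 14) (footprint 20×24.5) is included at this height (area 490.00 mm²); the cube at (1.5, 15) is present — its section is the full 12×4.5 rectangle (area 54.00 mm²); Taking the first minus the rest: starting from the r=12 cylinder (432.00 mm²), the 20×24.5 cube at (1.5, 14) misses the remaining region (no effect); the 12×4.5 cube at (1.5, 15) misses the remaining region (no effect) — area = 432.00 mm². At z = 2.7: the cylinder: section is a regular 12-gon, circumradius r=12 (area = (12/2)·12.000²·sin(360°/12) = 432.00 mm²); the cube at (1.5, 14) (footprint 20×24.5) is included at this height (area 490.00 mm²); the cube at (1.5, 15) (footprint 12×4.5) is included at this height (area 54.00 mm²); Taking the first minus the rest: starting from the r=12 cylinder (432.00 mm²), the 20×24.5 cube at (1.5, 14) misses the remaining region (no effect); the 12×4.5 cube at (1.5, 15) misses the remaining region (no effect) — area = 432.00 mm². Checking containment: the cross-section at z = 2.7 is a subset of the cross-section at z = 1.5.

entirely on top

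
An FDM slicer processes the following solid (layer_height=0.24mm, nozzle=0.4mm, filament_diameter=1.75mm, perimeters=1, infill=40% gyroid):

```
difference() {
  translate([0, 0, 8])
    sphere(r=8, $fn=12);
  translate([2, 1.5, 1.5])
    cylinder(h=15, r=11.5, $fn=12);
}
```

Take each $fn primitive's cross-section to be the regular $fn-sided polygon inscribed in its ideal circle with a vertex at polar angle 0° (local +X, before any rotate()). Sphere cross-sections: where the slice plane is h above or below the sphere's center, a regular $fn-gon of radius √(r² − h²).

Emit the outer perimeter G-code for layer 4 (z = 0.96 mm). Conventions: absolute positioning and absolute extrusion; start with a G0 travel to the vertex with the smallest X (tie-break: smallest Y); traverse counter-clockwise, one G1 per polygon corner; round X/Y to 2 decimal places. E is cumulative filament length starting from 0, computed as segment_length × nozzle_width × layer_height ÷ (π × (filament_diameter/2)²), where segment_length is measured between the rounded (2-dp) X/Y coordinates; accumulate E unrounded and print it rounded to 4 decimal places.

At z = 0.96 mm: the r=8 sphere contributes a regular 12-gon of circumradius √(8²−7.04²) = 3.800; the cylinder at (2, 1.5) is not intersected at this z (z outside [1.5, 16.5]); Taking the first minus the rest: none of the subtracted shapes is present at this height, so the r=8 sphere is unchanged — 1 connected region. The outline is a single polygon with 12 vertices. Extrusion per mm of travel: 0.4 × 0.24 / (π × 0.875²) = 0.039912. Accumulating E over each segment gives final E = 0.9420.

G0 X-3.80 Y0.00 Z0.96
G1 X-3.29 Y-1.90 E0.0785
G1 X-1.90 Y-3.29 E0.1570
G1 X0.00 Y-3.80 E0.2355
G1 X1.90 Y-3.29 E0.3140
G1 X3.29 Y-1.90 E0.3925
G1 X3.80 Y0.00 E0.4710
G1 X3.29 Y1.90 E0.5495
G1 X1.90 Y3.29 E0.6280
G1 X0.00 Y3.80 E0.7065
G1 X-1.90 Y3.29 E0.7850
G1 X-3.29 Y1.90 E0.8635
G1 X-3.80 Y0.00 E0.9420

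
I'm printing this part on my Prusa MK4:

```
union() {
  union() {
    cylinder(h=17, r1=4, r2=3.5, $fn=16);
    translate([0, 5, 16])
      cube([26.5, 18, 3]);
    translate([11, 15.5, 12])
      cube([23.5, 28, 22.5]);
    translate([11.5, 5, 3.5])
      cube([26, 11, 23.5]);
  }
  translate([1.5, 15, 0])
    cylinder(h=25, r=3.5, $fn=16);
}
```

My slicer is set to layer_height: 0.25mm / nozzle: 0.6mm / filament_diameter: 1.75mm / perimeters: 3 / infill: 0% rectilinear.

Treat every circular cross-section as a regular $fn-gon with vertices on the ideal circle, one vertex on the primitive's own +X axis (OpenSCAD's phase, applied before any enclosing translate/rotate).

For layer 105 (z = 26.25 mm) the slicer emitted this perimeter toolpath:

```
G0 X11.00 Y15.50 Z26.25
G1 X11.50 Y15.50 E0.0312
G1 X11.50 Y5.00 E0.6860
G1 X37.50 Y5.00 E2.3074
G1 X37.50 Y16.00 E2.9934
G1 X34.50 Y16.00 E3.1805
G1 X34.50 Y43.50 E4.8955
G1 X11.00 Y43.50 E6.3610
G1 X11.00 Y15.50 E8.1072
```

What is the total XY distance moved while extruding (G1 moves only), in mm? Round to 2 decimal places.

130.00 mm

Sum the Euclidean lengths of each G1 segment: total = 130.00 mm.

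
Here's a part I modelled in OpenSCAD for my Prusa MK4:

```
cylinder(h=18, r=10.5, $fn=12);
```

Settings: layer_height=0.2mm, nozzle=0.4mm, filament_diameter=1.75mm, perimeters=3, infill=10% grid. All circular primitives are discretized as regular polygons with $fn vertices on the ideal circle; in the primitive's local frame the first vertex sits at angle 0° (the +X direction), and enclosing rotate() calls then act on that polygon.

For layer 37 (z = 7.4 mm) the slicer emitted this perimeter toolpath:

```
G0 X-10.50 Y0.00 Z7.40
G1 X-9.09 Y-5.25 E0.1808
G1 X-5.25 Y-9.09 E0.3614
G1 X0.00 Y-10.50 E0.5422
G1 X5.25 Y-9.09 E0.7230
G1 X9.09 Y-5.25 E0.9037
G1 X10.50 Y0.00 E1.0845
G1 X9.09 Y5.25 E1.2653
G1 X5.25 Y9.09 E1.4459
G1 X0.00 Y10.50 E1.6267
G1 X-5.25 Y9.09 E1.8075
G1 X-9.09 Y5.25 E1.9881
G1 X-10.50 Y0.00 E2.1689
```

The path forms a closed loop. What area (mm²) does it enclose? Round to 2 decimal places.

Apply the shoelace formula to the sequence of (X, Y) vertices; enclosed area = 330.63 mm².

330.63 mm²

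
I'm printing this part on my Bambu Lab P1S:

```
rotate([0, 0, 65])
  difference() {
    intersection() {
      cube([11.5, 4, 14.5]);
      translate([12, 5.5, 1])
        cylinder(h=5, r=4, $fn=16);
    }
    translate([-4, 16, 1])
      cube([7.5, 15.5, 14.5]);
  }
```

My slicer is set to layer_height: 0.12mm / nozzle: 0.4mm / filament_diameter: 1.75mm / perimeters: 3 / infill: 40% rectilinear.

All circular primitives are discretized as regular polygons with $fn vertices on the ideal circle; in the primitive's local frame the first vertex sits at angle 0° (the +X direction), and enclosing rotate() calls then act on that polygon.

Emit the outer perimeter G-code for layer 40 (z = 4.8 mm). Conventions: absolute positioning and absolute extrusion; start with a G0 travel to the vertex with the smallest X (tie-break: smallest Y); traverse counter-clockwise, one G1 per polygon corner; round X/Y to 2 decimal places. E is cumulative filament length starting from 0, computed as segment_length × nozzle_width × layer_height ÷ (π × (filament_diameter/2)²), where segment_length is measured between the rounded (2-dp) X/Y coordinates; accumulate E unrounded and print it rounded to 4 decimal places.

At z = 4.8 mm: the cube is present — its section is the full 11.5×4 rectangle; the cylinder at (12, 5.5): section is a regular 16-gon, circumradius r=4; After intersecting: the r=4 cylinder at (12, 5.5) partially overlaps the 11.5×4 cube; clipping to the common part keeps 5.24 mm² — 1 connected region; the cube at (-4, 16) is present — its section is the full 7.5×15.5 rectangle; Taking the first minus the rest: starting from the result so far, the 7.5×15.5 cube at (-4, 16) misses the remaining region (no effect) — 1 connected region; (whole slice rotated 65° about Z — lengths, areas and connectivity unchanged). The outline is a single polygon with 6 vertices. Extrusion per mm of travel: 0.4 × 0.12 / (π × 0.875²) = 0.019956. Accumulating E over each segment gives final E = 0.1958.

G0 X-0.12 Y9.21 Z4.80
G1 X-0.09 Y9.20 E0.0006
G1 X1.45 Y9.44 E0.0317
G1 X2.79 Y10.25 E0.0630
G1 X3.41 Y11.10 E0.0840
G1 X1.23 Y12.11 E0.1319
G1 X-0.12 Y9.21 E0.1958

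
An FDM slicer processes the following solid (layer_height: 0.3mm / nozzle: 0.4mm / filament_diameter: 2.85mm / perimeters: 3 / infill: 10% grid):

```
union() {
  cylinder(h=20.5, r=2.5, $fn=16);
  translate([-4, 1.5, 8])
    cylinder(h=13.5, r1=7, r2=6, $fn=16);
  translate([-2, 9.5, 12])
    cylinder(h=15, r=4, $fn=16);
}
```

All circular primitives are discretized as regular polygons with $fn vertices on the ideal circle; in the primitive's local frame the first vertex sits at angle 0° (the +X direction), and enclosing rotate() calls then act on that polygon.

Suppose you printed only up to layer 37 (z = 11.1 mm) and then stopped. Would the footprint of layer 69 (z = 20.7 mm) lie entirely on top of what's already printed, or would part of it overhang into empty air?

part overhangs

Compare the two slices. At z = 11.1: the r=2.5 cylinder contributes a regular 16-gon of circumradius 2.5 (area = (16/2)·2.500²·sin(360°/16) = 19.13 mm²); the cone at (-4, 1.5) contributes a regular 16-gon of circumradius 6.770 (interpolated between r1=7 and r2=6 at t=0.230) (area = (16/2)·6.770²·sin(360°/16) = 140.33 mm²); the cylinder at (-2, 9.5) is absent (z outside [12, 27]); Taking the union: the regions partially overlap — summed areas 159.47 mm² minus the doubly-counted overlap 19.11 mm² gives 140.36 mm² — area = 140.36 mm². At z = 20.7: the cylinder is not intersected at this z (z outside [0, 20.5]); the cone at (-4, 1.5) contributes a regular 16-gon of circumradius 6.059 (interpolated between r1=7 and r2=6 at t=0.941) (area = (16/2)·6.059²·sin(360°/16) = 112.40 mm²); the cylinder at (-2, 9.5): section is a regular 16-gon, circumradius r=4 (area = (16/2)·4.000²·sin(360°/16) = 48.98 mm²); Taking the union: the regions partially overlap — summed areas 161.38 mm² minus the doubly-counted overlap 6.14 mm² gives 155.24 mm² — area = 155.24 mm². Checking containment: at z = 20.7 the cross-section extends beyond the z = 11.1 cross-section by about 38.59 mm².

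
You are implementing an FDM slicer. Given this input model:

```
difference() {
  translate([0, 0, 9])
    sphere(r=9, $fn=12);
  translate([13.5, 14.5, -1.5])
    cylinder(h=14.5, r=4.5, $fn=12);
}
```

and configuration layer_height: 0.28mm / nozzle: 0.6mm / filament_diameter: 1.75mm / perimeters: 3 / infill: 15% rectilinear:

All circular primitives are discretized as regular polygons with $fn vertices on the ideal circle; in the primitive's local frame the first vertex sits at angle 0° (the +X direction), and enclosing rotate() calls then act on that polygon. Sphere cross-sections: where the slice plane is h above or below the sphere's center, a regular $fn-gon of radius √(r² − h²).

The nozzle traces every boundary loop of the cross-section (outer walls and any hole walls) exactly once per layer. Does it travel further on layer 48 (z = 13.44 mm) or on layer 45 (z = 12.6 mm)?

layer 45 (z = 12.6 mm)

Layer 48 (z = 13.44): the r=9 sphere slices to a regular 12-gon of circumradius 7.829 (√(r²−h²) with h=4.44 from center) (perimeter = 2·12·7.829·sin(180°/12) = 48.63 mm); the cylinder at (13.5, 14.5) is absent (z outside [-1.5, 13]); After the difference (first − rest): none of the subtracted shapes is present at this height, so the r=9 sphere is unchanged — boundary = 48.63 mm. So its perimeter = 48.63 mm. Layer 45 (z = 12.6): the r=9 sphere slices to a regular 12-gon of circumradius 8.249 (√(r²−h²) with h=3.6 from center) (perimeter = 2·12·8.249·sin(180°/12) = 51.24 mm); the r=4.5 cylinder at (13.5, 14.5) contributes a regular 12-gon of circumradius 4.5 (perimeter = 2·12·4.500·sin(180°/12) = 27.95 mm); After the difference (first − rest): starting from the r=9 sphere, the r=4.5 cylinder at (13.5, 14.5) misses the remaining region (no effect) — boundary = 51.24 mm. So its perimeter = 51.24 mm. Layer 45 is larger (51.24 vs 48.63 mm).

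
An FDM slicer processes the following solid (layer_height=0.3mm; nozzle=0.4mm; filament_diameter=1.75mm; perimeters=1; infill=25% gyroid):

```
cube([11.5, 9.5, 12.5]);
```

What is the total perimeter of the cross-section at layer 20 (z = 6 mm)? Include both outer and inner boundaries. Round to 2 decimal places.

At z = 6 mm: the 11.5×9.5 cube contributes its full rectangle (perimeter 42.00 mm). Overall, the cross-section is a single solid region. Total boundary length (outer) = 42.00 mm.

42.00 mm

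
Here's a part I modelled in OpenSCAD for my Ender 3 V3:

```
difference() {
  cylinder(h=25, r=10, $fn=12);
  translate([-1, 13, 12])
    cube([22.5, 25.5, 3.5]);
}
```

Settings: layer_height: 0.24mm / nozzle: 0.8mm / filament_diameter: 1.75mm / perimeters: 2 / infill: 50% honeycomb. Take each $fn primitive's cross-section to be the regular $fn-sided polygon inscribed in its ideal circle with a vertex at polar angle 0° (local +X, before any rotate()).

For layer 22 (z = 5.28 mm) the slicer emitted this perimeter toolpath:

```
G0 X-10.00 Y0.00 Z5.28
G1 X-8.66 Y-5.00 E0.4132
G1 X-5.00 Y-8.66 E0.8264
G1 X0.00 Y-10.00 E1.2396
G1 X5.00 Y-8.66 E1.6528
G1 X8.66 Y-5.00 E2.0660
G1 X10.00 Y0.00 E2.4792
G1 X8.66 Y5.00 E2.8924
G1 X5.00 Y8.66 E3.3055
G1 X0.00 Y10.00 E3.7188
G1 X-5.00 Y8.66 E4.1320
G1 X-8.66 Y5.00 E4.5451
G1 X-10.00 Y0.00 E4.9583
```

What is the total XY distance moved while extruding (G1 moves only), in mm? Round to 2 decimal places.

Sum the Euclidean lengths of each G1 segment: total = 62.12 mm.

62.12 mm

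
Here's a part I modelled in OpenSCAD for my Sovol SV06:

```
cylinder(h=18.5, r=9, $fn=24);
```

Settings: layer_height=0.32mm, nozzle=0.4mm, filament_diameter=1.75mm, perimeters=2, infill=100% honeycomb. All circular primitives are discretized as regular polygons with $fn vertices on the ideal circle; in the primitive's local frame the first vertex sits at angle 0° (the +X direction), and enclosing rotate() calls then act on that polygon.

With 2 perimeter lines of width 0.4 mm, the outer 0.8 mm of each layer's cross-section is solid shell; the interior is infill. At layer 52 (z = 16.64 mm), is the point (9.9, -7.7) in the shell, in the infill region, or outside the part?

outside

At z = 16.64 mm: the cylinder: section is a regular 24-gon, circumradius r=9. Overall, the cross-section is a single solid region. The nearest boundary edge runs (6.36, -6.36)→(7.79, -4.50); distance from the point to it = 3.62 mm. The point is not inside any of the regions above, so it lies outside the cross-section (3.62 mm from the nearest boundary).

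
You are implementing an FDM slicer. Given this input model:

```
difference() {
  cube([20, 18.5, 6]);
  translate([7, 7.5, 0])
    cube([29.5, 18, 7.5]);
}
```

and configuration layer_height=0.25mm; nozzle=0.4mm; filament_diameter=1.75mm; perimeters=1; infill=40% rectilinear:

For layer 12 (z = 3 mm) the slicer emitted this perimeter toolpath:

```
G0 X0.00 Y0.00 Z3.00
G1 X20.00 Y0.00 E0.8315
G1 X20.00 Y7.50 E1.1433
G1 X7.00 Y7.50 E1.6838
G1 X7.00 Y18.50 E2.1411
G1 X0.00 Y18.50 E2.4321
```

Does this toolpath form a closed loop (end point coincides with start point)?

no

Start point (G0): (0.00, 0.00). End point (last G1): the path does not return to the start — open.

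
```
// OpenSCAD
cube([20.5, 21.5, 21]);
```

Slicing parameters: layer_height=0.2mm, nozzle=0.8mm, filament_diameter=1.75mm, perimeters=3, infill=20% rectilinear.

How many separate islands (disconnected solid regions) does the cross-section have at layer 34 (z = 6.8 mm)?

At z = 6.8 mm: the cube is present — its section is the full 20.5×21.5 rectangle. Overall, the cross-section is a single solid region. Island count = 1.

1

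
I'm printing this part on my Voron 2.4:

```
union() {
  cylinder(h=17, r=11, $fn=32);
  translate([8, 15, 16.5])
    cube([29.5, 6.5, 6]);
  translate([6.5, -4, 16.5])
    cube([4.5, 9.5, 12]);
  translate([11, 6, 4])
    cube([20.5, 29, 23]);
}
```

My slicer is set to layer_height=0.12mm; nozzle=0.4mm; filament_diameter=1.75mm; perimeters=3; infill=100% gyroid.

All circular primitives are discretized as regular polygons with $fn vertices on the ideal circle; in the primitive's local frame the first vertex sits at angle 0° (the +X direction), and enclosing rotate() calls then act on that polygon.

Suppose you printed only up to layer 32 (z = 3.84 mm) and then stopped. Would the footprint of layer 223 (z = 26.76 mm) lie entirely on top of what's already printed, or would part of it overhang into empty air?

Compare the two slices. At z = 3.84: the r=11 cylinder contributes a regular 32-gon of circumradius 11 (area = (32/2)·11.000²·sin(360°/32) = 377.69 mm²); the cube at (8, 15) is not intersected at this z (z outside [16.5, 22.5]); the cube at (6.5, -4) is not intersected at this z (z outside [16.5, 28.5]); the cube at (11, 6) does not reach this height (z outside [4, 27]); Taking the union: only the r=11 cylinder is present, so the union is just that shape — area = 377.69 mm². At z = 26.76: the cylinder is not intersected at this z (z outside [0, 17]); the cube at (8, 15) is absent (z outside [16.5, 22.5]); the cube at (6.5, -4) (footprint 4.5×9.5) is included at this height (area 42.75 mm²); the cube at (11, 6) is present — its section is the full 20.5×29 rectangle (area 594.50 mm²); Merging all regions: the 2 present regions are separate (no shared area or edge), so areas and boundary lengths simply add and each stays a separate island — area = 637.25 mm². Checking containment: at z = 26.76 the cross-section extends beyond the z = 3.84 cross-section by about 598.47 mm².

part overhangs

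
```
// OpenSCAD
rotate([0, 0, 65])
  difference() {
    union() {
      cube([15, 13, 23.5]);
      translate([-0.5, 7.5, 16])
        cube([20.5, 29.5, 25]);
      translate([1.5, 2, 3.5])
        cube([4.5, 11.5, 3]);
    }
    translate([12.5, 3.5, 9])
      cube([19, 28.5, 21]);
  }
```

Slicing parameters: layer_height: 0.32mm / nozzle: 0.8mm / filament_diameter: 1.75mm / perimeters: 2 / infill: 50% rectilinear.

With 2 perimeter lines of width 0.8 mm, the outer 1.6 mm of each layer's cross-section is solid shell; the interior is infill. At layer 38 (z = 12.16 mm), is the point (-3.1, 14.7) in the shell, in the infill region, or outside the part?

shell

At z = 12.16 mm: the 15×13 cube contributes its full rectangle; the cube at (-0.5, 7.5) does not reach this height (z outside [16, 41]); the cube at (1.5, 2) does not reach this height (z outside [3.5, 6.5]); Merging all regions: only the 15×13 cube is present, so the union is just that shape — 1 connected region; the cube at (12.5, 3.5) (footprint 19×28.5) is included at this height; Taking the first minus the rest: starting from that combined region, the 19×28.5 cube at (12.5, 3.5) partially overlaps it — only the 23.75 mm² overlap (of its 541.50 mm²) is removed, clipping the outline — 1 connected region; (rotated 65° about Z; rotation is an isometry so areas/perimeters/island counts are preserved). Overall, the cross-section is a single solid region. Undo the 65° rotation: the query point maps to (12.013, 9.022) in the un-rotated model frame. The nearest boundary edge runs (12.50, 13.00)→(12.50, 3.50); distance from the point to it = 0.49 mm. The point is inside the cross-section, 0.49 mm from the nearest boundary — within the 1.6 mm shell band (2 × 0.8).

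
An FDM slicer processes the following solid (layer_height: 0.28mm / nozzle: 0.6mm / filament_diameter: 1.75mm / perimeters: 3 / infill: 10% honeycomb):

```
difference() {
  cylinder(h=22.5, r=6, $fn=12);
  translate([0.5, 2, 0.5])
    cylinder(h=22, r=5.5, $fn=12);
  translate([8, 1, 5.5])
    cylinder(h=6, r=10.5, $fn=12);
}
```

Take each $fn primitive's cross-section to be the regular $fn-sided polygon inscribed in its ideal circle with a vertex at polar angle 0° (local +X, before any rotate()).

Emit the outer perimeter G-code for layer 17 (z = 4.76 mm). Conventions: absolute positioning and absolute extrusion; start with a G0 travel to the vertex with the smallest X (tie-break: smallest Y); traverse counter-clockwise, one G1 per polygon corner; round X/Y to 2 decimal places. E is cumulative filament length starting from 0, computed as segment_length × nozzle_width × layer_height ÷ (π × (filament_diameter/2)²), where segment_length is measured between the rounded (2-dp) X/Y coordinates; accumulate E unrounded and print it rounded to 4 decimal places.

G0 X-6.00 Y0.00 Z4.76
G1 X-5.20 Y-3.00 E0.2169
G1 X-3.00 Y-5.20 E0.4342
G1 X0.00 Y-6.00 E0.6510
G1 X3.00 Y-5.20 E0.8679
G1 X5.20 Y-3.00 E1.0852
G1 X6.00 Y0.00 E1.3021
G1 X5.73 Y1.00 E1.3744
G1 X5.26 Y-0.75 E1.5010
G1 X3.25 Y-2.76 E1.6995
G1 X0.50 Y-3.50 E1.8984
G1 X-2.25 Y-2.76 E2.0973
G1 X-4.26 Y-0.75 E2.2959
G1 X-5.00 Y2.00 E2.4948
G1 X-4.56 Y3.63 E2.6127
G1 X-5.20 Y3.00 E2.6754
G1 X-6.00 Y0.00 E2.8923

At z = 4.76 mm: the r=6 cylinder gives a regular 12-gon of circumradius 6 (constant along its height); the r=5.5 cylinder at (0.5, 2) contributes a regular 12-gon of circumradius 5.5; the cylinder at (8, 1) does not reach this height (z outside [5.5, 11.5]); After the difference (first − rest): starting from the r=6 cylinder, the r=5.5 cylinder at (0.5, 2) partially overlaps it — only the 75.57 mm² overlap (of its 90.75 mm²) is removed, clipping the outline — 1 connected region. The outline is a single polygon with 16 vertices. Extrusion per mm of travel: 0.6 × 0.28 / (π × 0.875²) = 0.069846. Accumulating E over each segment gives final E = 2.8923.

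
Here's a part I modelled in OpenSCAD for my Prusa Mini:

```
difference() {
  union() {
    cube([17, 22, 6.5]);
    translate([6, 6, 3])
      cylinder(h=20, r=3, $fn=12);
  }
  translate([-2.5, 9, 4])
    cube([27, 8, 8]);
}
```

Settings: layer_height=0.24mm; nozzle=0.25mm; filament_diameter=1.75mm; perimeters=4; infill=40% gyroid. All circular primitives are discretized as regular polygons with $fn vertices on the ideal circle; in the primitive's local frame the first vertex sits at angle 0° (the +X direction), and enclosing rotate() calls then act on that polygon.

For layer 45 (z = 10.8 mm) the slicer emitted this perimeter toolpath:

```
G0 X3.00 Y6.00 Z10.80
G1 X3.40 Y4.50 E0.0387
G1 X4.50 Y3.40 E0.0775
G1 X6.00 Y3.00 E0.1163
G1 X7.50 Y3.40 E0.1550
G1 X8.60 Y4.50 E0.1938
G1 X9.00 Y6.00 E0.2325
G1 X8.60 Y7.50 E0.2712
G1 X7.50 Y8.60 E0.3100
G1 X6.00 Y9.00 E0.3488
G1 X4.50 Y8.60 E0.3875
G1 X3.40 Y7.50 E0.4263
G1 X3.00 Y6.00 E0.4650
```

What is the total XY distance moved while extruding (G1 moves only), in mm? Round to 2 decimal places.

Sum the Euclidean lengths of each G1 segment: total = 18.64 mm.

18.64 mm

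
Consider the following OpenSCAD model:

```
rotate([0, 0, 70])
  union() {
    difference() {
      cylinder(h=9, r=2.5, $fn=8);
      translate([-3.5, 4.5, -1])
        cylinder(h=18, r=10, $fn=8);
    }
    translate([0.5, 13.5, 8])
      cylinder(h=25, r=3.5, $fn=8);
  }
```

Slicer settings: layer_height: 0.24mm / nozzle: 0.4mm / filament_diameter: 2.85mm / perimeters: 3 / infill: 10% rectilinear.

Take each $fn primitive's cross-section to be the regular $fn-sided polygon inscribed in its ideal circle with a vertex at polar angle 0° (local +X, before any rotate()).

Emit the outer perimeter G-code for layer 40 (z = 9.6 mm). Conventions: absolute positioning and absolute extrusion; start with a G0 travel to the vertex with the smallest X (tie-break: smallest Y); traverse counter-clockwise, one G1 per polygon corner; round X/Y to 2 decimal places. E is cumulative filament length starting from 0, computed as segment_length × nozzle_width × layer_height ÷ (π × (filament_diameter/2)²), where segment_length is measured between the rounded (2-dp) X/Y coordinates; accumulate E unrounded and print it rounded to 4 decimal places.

At z = 9.6 mm: the cylinder is not intersected at this z (z outside [0, 9]); the cylinder at (-3.5, 4.5): section is a regular 8-gon, circumradius r=10; Subtracting the remaining from the first: the first operand is absent here, so nothing remains; the r=3.5 cylinder at (0.5, 13.5) gives a regular 8-gon of circumradius 3.5 (constant along its height); Merging all regions: only the r=3.5 cylinder at (0.5, 13.5) is present, so the union is just that shape — 1 connected region; (rotated 70° about Z; rotation is an isometry so areas/perimeters/island counts are preserved). The outline is a single polygon with 8 vertices. Extrusion per mm of travel: 0.4 × 0.24 / (π × 1.425²) = 0.015048. Accumulating E over each segment gives final E = 0.3224.

G0 X-15.80 Y6.28 Z9.60
G1 X-15.69 Y3.61 E0.0402
G1 X-13.71 Y1.80 E0.0806
G1 X-11.04 Y1.92 E0.1208
G1 X-9.23 Y3.89 E0.1611
G1 X-9.34 Y6.57 E0.2014
G1 X-11.32 Y8.38 E0.2418
G1 X-13.99 Y8.26 E0.2820
G1 X-15.80 Y6.28 E0.3224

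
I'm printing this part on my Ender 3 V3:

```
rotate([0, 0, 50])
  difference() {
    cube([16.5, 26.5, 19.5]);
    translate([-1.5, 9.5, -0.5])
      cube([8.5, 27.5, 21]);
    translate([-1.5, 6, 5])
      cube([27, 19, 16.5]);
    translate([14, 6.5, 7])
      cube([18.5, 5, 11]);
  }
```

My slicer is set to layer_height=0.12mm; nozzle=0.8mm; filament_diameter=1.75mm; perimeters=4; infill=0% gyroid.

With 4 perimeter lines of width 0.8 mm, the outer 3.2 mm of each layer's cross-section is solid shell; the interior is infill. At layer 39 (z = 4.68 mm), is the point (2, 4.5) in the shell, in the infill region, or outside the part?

At z = 4.68 mm: the cube (footprint 16.5×26.5) is included at this height; the cube at (-1.5, 9.5) is present — its section is the full 8.5×27.5 rectangle; the cube at (-1.5, 6) is absent (z outside [5, 21.5]); the cube at (14, 6.5) is not intersected at this z (z outside [7, 18]); Subtracting the remaining from the first: starting from the 16.5×26.5 cube, the 8.5×27.5 cube at (-1.5, 9.5) partially overlaps it — only the 119.00 mm² overlap (of its 233.75 mm²) is removed, clipping the outline — 1 connected region; (whole slice rotated 50° about Z — lengths, areas and connectivity unchanged). Overall, the cross-section is a single solid region. Undo the 50° rotation: the query point maps to (4.733, 1.360) in the un-rotated model frame. The nearest boundary edge runs (16.50, 0.00)→(0.00, 0.00); distance from the point to it = 1.36 mm. The point is inside the cross-section, 1.36 mm from the nearest boundary — within the 3.2 mm shell band (4 × 0.8).

shell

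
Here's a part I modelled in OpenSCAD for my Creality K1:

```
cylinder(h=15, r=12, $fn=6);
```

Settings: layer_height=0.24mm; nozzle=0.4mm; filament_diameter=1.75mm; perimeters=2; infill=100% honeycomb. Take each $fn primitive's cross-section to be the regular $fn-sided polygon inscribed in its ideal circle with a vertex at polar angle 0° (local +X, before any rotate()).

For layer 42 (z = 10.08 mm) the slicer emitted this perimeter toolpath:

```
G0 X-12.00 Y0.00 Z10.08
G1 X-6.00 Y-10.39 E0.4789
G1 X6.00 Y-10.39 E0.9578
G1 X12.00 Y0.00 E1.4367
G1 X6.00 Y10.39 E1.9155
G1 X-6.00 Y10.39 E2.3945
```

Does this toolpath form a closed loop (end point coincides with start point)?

Start point (G0): (-12.00, 0.00). End point (last G1): the path does not return to the start — open.

no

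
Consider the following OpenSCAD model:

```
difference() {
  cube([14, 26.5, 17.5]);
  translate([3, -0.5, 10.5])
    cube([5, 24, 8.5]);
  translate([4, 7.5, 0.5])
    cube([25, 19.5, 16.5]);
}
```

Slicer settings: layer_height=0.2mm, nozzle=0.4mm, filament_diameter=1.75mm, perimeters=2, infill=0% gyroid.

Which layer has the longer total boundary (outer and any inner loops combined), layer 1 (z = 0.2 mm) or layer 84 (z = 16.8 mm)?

layer 84 (z = 16.8 mm)

Layer 1 (z = 0.2): the cube (footprint 14×26.5) is included at this height (perimeter 81.00 mm); the cube at (3, -0.5) is not intersected at this z (z outside [10.5, 19]); the cube at (4, 7.5) is not intersected at this z (z outside [0.5, 17]); After the difference (first − rest): none of the subtracted shapes is present at this height, so the 14×26.5 cube is unchanged — boundary = 81.00 mm. So its perimeter = 81.00 mm. Layer 84 (z = 16.8): the 14×26.5 cube contributes its full rectangle (perimeter 81.00 mm); the cube at (3, -0.5) (footprint 5×24) is included at this height (perimeter 58.00 mm); the cube at (4, 7.5) is present — its section is the full 25×19.5 rectangle (perimeter 89.00 mm); Taking the first minus the rest: starting from the 14×26.5 cube, the 5×24 cube at (3, -0.5) partially overlaps it — only the 117.50 mm² overlap (of its 120.00 mm²) is removed, clipping the outline; the 25×19.5 cube at (4, 7.5) partially overlaps it — only the 126.00 mm² overlap (of its 487.50 mm²) is removed, clipping the outline — boundary = 88.00 mm. So its perimeter = 88.00 mm. Layer 84 is larger (88.00 vs 81.00 mm).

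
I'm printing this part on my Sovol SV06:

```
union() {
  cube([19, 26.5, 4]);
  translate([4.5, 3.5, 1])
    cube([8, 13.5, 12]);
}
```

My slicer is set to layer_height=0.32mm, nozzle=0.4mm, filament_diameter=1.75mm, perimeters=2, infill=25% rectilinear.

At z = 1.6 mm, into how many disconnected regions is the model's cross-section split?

1

At z = 1.6 mm: the 19×26.5 cube contributes its full rectangle; the cube at (4.5, 3.5) is present — its section is the full 8×13.5 rectangle; Combining (union): the 8×13.5 cube at (4.5, 3.5) lies entirely inside the 19×26.5 cube, so the union is just the 19×26.5 cube — 1 connected region. The result has 1 disconnected region.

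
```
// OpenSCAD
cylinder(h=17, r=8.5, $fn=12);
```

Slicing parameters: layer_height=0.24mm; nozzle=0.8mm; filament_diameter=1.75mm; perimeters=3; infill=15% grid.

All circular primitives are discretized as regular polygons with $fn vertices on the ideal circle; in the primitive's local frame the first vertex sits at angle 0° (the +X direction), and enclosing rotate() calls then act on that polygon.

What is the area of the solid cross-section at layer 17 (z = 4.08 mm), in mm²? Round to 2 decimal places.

At z = 4.08 mm: the cylinder: section is a regular 12-gon, circumradius r=8.5 (area = (12/2)·8.500²·sin(360°/12) = 216.75 mm²). Overall, the cross-section is a single solid region. Net area = 216.75 mm².

216.75 mm²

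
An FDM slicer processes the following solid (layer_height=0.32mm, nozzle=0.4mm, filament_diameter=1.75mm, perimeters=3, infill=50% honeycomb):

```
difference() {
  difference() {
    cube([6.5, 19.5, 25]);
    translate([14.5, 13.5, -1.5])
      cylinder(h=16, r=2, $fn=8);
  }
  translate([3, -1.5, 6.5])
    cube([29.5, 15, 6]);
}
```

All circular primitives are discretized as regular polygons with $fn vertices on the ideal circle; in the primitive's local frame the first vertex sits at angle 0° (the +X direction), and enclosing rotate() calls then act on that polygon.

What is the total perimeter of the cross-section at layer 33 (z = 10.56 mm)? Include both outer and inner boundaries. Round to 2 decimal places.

52.00 mm

At z = 10.56 mm: the cube is present — its section is the full 6.5×19.5 rectangle (perimeter 52.00 mm); the r=2 cylinder at (14.5, 13.5) gives a regular 8-gon of circumradius 2 (constant along its height) (perimeter = 2·8·2.000·sin(180°/8) = 12.25 mm); Subtracting the remaining from the first: starting from the 6.5×19.5 cube, the r=2 cylinder at (14.5, 13.5) misses the remaining region (no effect) — boundary = 52.00 mm; the 29.5×15 cube at (3, -1.5) contributes its full rectangle (perimeter 89.00 mm); Taking the first minus the rest: starting from that combined region, the 29.5×15 cube at (3, -1.5) partially overlaps it — only the 47.25 mm² overlap (of its 442.50 mm²) is removed, clipping the outline — boundary = 52.00 mm. Overall, the cross-section is a single solid region. Total boundary length (outer) = 52.00 mm.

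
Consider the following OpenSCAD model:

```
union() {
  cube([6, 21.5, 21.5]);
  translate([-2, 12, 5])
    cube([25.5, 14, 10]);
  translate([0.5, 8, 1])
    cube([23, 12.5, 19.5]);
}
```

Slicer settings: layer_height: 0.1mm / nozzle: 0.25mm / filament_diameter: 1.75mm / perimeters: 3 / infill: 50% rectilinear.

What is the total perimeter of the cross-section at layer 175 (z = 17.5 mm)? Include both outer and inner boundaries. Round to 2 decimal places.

At z = 17.5 mm: the cube (footprint 6×21.5) is included at this height (perimeter 55.00 mm); the cube at (-2, 12) does not reach this height (z outside [5, 15]); the cube at (0.5, 8) is present — its section is the full 23×12.5 rectangle (perimeter 71.00 mm); Merging all regions: the regions partially overlap (shared area 68.75 mm²), so the edge portions inside another operand are dropped and the merged outline is re-measured after clipping — boundary = 90.00 mm. Overall, the cross-section is a single solid region. Total boundary length (outer) = 90.00 mm.

90.00 mm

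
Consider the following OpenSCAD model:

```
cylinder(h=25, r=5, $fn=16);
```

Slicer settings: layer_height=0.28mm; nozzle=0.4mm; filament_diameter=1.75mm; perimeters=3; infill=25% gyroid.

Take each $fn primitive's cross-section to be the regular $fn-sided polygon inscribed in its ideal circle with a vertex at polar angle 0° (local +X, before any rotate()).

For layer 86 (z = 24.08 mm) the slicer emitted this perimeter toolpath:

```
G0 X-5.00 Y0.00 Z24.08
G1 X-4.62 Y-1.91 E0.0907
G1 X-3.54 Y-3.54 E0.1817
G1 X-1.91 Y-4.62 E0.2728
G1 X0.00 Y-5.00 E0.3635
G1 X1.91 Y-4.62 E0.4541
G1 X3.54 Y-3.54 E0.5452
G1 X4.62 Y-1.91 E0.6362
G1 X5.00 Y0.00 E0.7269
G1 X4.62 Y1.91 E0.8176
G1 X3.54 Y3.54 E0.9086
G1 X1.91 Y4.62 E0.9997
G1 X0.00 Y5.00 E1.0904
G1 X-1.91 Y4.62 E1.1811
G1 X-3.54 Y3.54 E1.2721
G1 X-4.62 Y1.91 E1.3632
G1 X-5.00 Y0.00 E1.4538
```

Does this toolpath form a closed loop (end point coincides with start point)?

Start point (G0): (-5.00, 0.00). End point (last G1): the path returns to the start — closed.

yes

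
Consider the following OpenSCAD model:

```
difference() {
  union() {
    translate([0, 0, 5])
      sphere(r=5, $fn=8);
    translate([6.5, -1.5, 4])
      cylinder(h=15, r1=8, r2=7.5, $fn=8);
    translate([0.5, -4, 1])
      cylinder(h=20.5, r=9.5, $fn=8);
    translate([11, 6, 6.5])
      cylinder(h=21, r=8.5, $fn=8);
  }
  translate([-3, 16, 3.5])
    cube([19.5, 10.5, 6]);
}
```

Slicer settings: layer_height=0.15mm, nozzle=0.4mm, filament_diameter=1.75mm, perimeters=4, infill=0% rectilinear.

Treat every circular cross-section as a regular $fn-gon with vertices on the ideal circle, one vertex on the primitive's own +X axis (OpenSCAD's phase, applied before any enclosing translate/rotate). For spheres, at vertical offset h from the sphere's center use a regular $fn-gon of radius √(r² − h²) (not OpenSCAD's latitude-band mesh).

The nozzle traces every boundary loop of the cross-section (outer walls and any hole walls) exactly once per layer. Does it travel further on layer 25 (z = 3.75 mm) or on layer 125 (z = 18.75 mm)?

Layer 25 (z = 3.75): the r=5 sphere contributes a regular 8-gon of circumradius √(5²−1.25²) = 4.841 (perimeter = 2·8·4.841·sin(180°/8) = 29.64 mm); the cone at (6.5, -1.5) is absent (z outside [4, 19]); the r=9.5 cylinder at (0.5, -4) gives a regular 8-gon of circumradius 9.5 (constant along its height) (perimeter = 2·8·9.500·sin(180°/8) = 58.17 mm); the cylinder at (11, 6) is not intersected at this z (z outside [6.5, 27.5]); Combining (union): the r=5 sphere lies entirely inside the r=9.5 cylinder at (0.5, -4), so the union is just the r=9.5 cylinder at (0.5, -4) — boundary = 58.17 mm; the cube at (-3, 16) (footprint 19.5×10.5) is included at this height (perimeter 60.00 mm); Subtracting the remaining from the first: starting from that combined region, the 19.5×10.5 cube at (-3, 16) misses the remaining region (no effect) — boundary = 58.17 mm. So its perimeter = 58.17 mm. Layer 125 (z = 18.75): the sphere does not reach this height (|z−center|=13.750 > r=5); the cone at (6.5, -1.5) contributes a regular 8-gon of circumradius 7.508 (interpolated between r1=8 and r2=7.5 at t=0.983) (perimeter = 2·8·7.508·sin(180°/8) = 45.97 mm); the cylinder at (0.5, -4): section is a regular 8-gon, circumradius r=9.5 (perimeter = 2·8·9.500·sin(180°/8) = 58.17 mm); the cylinder at (11, 6): section is a regular 8-gon, circumradius r=8.5 (perimeter = 2·8·8.500·sin(180°/8) = 52.04 mm); Merging all regions: the regions partially overlap (shared area 155.96 mm²), so the edge portions inside another operand are dropped and the merged outline is re-measured after clipping — boundary = 89.02 mm; the cube at (-3, 16) is not intersected at this z (z outside [3.5, 9.5]); Taking the first minus the rest: none of the subtracted shapes is present at this height, so the result so far is unchanged — boundary = 89.02 mm. So its perimeter = 89.02 mm. Layer 125 is larger (89.02 vs 58.17 mm).

layer 125 (z = 18.75 mm)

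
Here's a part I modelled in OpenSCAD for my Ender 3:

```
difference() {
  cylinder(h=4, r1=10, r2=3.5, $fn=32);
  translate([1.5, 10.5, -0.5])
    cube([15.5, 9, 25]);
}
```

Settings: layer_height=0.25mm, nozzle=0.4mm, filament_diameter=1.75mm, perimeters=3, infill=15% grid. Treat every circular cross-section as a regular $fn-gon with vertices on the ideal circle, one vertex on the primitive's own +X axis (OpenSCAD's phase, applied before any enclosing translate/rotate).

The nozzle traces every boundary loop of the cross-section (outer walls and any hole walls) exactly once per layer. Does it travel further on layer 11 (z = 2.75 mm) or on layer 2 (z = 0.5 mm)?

Layer 11 (z = 2.75): the cone (r1=10→r2=3.5) has section circumradius 5.531 here — a regular 32-gon (perimeter = 2·32·5.531·sin(180°/32) = 34.70 mm); the cube at (1.5, 10.5) is present — its section is the full 15.5×9 rectangle (perimeter 49.00 mm); Taking the first minus the rest: starting from the cone, the 15.5×9 cube at (1.5, 10.5) misses the remaining region (no effect) — boundary = 34.70 mm. So its perimeter = 34.70 mm. Layer 2 (z = 0.5): the cone contributes a regular 32-gon of circumradius 9.188 (interpolated between r1=10 and r2=3.5 at t=0.125) (perimeter = 2·32·9.188·sin(180°/32) = 57.63 mm); the cube at (1.5, 10.5) is present — its section is the full 15.5×9 rectangle (perimeter 49.00 mm); Subtracting the remaining from the first: starting from the cone, the 15.5×9 cube at (1.5, 10.5) misses the remaining region (no effect) — boundary = 57.63 mm. So its perimeter = 57.63 mm. Layer 2 is larger (57.63 vs 34.70 mm).

layer 2 (z = 0.5 mm)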